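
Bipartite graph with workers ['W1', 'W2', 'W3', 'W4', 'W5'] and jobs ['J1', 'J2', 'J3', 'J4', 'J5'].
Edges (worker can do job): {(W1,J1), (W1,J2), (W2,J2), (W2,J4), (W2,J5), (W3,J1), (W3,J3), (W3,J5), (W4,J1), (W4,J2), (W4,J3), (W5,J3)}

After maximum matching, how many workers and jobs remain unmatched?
Unmatched: 0 workers, 0 jobs

Maximum matching size: 5
Workers: 5 total, 5 matched, 0 unmatched
Jobs: 5 total, 5 matched, 0 unmatched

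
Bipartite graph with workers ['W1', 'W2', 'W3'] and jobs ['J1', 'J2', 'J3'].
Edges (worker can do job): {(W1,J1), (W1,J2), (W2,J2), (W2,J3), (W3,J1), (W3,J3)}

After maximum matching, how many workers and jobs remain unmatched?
Unmatched: 0 workers, 0 jobs

Maximum matching size: 3
Workers: 3 total, 3 matched, 0 unmatched
Jobs: 3 total, 3 matched, 0 unmatched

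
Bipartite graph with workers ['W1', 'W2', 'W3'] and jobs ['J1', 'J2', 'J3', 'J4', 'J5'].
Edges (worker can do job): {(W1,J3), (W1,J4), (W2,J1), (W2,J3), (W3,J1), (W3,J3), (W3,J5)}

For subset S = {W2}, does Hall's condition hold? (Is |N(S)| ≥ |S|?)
Yes: |N(S)| = 2, |S| = 1

Subset S = {W2}
Neighbors N(S) = {J1, J3}

|N(S)| = 2, |S| = 1
Hall's condition: |N(S)| ≥ |S| is satisfied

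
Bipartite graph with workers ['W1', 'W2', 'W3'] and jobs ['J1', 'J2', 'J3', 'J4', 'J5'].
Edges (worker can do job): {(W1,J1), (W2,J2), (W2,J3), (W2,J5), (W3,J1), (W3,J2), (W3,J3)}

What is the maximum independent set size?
Maximum independent set = 5

By König's theorem:
- Min vertex cover = Max matching = 3
- Max independent set = Total vertices - Min vertex cover
- Max independent set = 8 - 3 = 5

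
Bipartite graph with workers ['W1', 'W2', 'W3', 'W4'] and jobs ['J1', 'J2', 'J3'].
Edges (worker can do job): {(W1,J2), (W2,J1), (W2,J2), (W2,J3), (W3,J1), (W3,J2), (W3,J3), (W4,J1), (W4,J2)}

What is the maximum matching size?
Maximum matching size = 3

Maximum matching: {(W2,J3), (W3,J1), (W4,J2)}
Size: 3

This assigns 3 workers to 3 distinct jobs.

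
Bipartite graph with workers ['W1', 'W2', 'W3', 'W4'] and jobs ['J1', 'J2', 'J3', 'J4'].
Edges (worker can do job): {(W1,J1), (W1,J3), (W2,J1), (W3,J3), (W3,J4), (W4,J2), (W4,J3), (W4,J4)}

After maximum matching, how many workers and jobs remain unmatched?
Unmatched: 0 workers, 0 jobs

Maximum matching size: 4
Workers: 4 total, 4 matched, 0 unmatched
Jobs: 4 total, 4 matched, 0 unmatched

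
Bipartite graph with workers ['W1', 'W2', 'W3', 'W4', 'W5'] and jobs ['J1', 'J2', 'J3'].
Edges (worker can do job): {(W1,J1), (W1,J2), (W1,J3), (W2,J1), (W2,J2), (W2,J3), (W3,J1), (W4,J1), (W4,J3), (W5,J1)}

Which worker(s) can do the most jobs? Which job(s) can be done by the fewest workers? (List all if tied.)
Most versatile: W1, W2 (3 jobs); Least covered: J2 (2 workers)

Worker degrees (jobs they can do): W1:3, W2:3, W3:1, W4:2, W5:1
Job degrees (workers who can do it): J1:5, J2:2, J3:3

Maximum worker degree is 3, achieved by: W1, W2
Minimum job degree is 2, achieved by: J2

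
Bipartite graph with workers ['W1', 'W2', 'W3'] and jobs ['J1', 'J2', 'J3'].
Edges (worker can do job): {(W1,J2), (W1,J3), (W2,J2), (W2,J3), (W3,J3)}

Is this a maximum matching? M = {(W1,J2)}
No, size 1 is not maximum

Proposed matching has size 1.
Maximum matching size for this graph: 2.

This is NOT maximum - can be improved to size 2.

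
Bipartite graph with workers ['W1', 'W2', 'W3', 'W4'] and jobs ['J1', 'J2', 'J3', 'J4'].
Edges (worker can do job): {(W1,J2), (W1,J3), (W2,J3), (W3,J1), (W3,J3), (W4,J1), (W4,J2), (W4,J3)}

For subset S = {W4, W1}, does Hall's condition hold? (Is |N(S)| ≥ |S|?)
Yes: |N(S)| = 3, |S| = 2

Subset S = {W4, W1}
Neighbors N(S) = {J1, J2, J3}

|N(S)| = 3, |S| = 2
Hall's condition: |N(S)| ≥ |S| is satisfied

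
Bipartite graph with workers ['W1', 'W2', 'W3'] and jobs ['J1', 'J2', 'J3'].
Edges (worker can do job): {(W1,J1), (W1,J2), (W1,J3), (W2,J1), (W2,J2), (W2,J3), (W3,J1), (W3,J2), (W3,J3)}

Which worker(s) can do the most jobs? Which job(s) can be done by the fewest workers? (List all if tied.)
Most versatile: W1, W2, W3 (3 jobs); Least covered: J1, J2, J3 (3 workers)

Worker degrees (jobs they can do): W1:3, W2:3, W3:3
Job degrees (workers who can do it): J1:3, J2:3, J3:3

Maximum worker degree is 3, achieved by: W1, W2, W3
Minimum job degree is 3, achieved by: J1, J2, J3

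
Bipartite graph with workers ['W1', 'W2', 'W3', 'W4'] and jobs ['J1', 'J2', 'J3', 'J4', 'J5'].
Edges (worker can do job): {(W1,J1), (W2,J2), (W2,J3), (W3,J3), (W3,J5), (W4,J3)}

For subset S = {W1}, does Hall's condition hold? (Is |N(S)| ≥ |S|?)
Yes: |N(S)| = 1, |S| = 1

Subset S = {W1}
Neighbors N(S) = {J1}

|N(S)| = 1, |S| = 1
Hall's condition: |N(S)| ≥ |S| is satisfied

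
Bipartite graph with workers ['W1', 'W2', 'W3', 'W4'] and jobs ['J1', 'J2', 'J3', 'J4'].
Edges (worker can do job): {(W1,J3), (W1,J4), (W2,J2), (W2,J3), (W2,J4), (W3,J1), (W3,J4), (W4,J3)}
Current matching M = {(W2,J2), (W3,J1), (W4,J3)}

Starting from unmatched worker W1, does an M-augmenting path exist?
Yes: W1 → J4

An M-augmenting path alternates non-matching / matching edges, starting and ending at unmatched vertices.
Path: W1 → J4
(J4 is unmatched in M, so the path is augmenting.)
Flipping edges along this path would increase |M| from 3 to 4.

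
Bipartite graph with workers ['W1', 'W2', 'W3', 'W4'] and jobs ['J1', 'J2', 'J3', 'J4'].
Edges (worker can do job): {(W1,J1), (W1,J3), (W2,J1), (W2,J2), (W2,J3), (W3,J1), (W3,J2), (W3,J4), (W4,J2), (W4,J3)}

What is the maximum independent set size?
Maximum independent set = 4

By König's theorem:
- Min vertex cover = Max matching = 4
- Max independent set = Total vertices - Min vertex cover
- Max independent set = 8 - 4 = 4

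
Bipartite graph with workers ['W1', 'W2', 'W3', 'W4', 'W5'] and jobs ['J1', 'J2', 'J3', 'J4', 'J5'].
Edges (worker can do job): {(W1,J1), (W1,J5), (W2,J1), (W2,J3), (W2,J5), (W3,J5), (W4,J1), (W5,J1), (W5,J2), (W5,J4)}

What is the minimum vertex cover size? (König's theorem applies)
Minimum vertex cover size = 4

By König's theorem: in bipartite graphs,
min vertex cover = max matching = 4

Maximum matching has size 4, so minimum vertex cover also has size 4.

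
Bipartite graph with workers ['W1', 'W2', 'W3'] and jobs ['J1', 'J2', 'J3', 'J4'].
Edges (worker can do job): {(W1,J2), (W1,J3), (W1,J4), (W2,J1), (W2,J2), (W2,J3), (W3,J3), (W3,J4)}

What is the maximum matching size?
Maximum matching size = 3

Maximum matching: {(W1,J2), (W2,J1), (W3,J3)}
Size: 3

This assigns 3 workers to 3 distinct jobs.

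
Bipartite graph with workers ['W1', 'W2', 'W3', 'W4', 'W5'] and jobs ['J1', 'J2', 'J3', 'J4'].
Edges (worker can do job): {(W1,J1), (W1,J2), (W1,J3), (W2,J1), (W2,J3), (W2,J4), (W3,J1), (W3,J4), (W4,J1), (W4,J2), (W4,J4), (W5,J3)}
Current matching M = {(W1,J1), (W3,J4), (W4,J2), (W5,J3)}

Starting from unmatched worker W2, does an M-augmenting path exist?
No augmenting path from W2

Alternating search from W2 reaches jobs: {J1, J2, J3, J4}.
Every reachable job is already matched in M, and following those matched edges back to workers exposes no further unvisited jobs.
No M-augmenting path from W2 exists.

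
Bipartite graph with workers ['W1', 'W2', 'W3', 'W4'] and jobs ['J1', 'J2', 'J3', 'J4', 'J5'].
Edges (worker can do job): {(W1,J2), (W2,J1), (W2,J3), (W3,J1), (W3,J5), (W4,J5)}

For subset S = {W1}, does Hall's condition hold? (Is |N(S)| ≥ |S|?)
Yes: |N(S)| = 1, |S| = 1

Subset S = {W1}
Neighbors N(S) = {J2}

|N(S)| = 1, |S| = 1
Hall's condition: |N(S)| ≥ |S| is satisfied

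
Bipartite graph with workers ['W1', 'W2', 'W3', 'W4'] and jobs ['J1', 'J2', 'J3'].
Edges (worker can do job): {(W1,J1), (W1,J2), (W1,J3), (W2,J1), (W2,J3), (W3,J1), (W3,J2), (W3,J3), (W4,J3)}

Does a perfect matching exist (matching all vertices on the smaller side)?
Yes, perfect matching exists (size 3)

Perfect matching: {(W1,J2), (W3,J1), (W4,J3)}
All 3 vertices on the smaller side are matched.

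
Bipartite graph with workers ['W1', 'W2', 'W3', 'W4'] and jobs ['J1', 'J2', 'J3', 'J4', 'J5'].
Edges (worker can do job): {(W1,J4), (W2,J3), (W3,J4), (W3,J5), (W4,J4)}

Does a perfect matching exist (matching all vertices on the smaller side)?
No, maximum matching has size 3 < 4

Maximum matching has size 3, need 4 for perfect matching.
Unmatched workers: ['W1']
Unmatched jobs: ['J2', 'J1']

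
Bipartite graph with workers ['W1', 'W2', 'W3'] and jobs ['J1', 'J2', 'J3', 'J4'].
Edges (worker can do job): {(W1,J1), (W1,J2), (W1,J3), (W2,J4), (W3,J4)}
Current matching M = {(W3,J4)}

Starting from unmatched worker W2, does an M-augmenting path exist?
No augmenting path from W2

Alternating search from W2 reaches jobs: {J4}.
Every reachable job is already matched in M, and following those matched edges back to workers exposes no further unvisited jobs.
No M-augmenting path from W2 exists.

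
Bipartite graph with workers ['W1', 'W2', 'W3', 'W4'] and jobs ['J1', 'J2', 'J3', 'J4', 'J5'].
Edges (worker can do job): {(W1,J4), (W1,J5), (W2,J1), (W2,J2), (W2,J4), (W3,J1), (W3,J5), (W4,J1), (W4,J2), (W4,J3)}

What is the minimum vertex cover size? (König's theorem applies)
Minimum vertex cover size = 4

By König's theorem: in bipartite graphs,
min vertex cover = max matching = 4

Maximum matching has size 4, so minimum vertex cover also has size 4.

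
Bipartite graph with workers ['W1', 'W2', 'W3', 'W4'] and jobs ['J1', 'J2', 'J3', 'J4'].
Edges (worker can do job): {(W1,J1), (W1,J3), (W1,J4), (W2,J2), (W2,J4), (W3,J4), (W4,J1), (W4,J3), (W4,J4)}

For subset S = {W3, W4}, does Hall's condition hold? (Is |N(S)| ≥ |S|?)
Yes: |N(S)| = 3, |S| = 2

Subset S = {W3, W4}
Neighbors N(S) = {J1, J3, J4}

|N(S)| = 3, |S| = 2
Hall's condition: |N(S)| ≥ |S| is satisfied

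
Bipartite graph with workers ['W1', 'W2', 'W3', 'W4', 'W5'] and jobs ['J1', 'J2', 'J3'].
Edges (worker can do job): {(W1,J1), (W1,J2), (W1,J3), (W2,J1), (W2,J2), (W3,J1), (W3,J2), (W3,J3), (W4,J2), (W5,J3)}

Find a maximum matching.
Matching: {(W1,J1), (W3,J3), (W4,J2)}

Maximum matching (size 3):
  W1 → J1
  W3 → J3
  W4 → J2

Each worker is assigned to at most one job, and each job to at most one worker.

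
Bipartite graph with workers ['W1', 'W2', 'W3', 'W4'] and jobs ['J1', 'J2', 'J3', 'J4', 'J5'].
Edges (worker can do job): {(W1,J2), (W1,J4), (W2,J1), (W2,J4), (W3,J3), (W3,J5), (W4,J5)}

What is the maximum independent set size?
Maximum independent set = 5

By König's theorem:
- Min vertex cover = Max matching = 4
- Max independent set = Total vertices - Min vertex cover
- Max independent set = 9 - 4 = 5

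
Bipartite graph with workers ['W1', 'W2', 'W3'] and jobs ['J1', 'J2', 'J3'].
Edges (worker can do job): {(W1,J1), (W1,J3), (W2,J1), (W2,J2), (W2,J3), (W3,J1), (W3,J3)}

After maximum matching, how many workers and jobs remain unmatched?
Unmatched: 0 workers, 0 jobs

Maximum matching size: 3
Workers: 3 total, 3 matched, 0 unmatched
Jobs: 3 total, 3 matched, 0 unmatched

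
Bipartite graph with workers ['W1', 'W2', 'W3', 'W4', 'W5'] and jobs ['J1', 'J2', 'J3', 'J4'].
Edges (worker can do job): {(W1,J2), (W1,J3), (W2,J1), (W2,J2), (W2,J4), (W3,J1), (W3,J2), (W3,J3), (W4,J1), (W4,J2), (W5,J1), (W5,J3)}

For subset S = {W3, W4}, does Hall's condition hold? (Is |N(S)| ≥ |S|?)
Yes: |N(S)| = 3, |S| = 2

Subset S = {W3, W4}
Neighbors N(S) = {J1, J2, J3}

|N(S)| = 3, |S| = 2
Hall's condition: |N(S)| ≥ |S| is satisfied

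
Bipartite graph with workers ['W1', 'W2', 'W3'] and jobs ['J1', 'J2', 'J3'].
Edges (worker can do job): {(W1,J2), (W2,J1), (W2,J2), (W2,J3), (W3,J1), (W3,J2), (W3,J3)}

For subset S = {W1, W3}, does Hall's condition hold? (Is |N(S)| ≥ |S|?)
Yes: |N(S)| = 3, |S| = 2

Subset S = {W1, W3}
Neighbors N(S) = {J1, J2, J3}

|N(S)| = 3, |S| = 2
Hall's condition: |N(S)| ≥ |S| is satisfied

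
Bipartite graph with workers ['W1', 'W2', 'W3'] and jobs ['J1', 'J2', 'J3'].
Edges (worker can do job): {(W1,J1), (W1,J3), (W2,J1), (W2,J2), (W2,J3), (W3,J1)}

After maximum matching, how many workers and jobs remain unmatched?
Unmatched: 0 workers, 0 jobs

Maximum matching size: 3
Workers: 3 total, 3 matched, 0 unmatched
Jobs: 3 total, 3 matched, 0 unmatched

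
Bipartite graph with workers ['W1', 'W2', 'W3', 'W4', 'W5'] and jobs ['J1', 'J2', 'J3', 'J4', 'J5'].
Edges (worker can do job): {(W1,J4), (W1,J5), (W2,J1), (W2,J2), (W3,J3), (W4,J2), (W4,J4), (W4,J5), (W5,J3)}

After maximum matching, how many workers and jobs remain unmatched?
Unmatched: 1 workers, 1 jobs

Maximum matching size: 4
Workers: 5 total, 4 matched, 1 unmatched
Jobs: 5 total, 4 matched, 1 unmatched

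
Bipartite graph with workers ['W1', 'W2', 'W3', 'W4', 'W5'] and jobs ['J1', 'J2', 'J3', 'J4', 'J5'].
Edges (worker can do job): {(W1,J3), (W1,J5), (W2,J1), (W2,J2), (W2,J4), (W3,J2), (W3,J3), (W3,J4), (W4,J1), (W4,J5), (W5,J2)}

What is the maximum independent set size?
Maximum independent set = 5

By König's theorem:
- Min vertex cover = Max matching = 5
- Max independent set = Total vertices - Min vertex cover
- Max independent set = 10 - 5 = 5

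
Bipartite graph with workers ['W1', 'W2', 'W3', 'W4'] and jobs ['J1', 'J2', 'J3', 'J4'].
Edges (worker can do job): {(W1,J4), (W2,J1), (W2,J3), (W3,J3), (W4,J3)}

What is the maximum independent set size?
Maximum independent set = 5

By König's theorem:
- Min vertex cover = Max matching = 3
- Max independent set = Total vertices - Min vertex cover
- Max independent set = 8 - 3 = 5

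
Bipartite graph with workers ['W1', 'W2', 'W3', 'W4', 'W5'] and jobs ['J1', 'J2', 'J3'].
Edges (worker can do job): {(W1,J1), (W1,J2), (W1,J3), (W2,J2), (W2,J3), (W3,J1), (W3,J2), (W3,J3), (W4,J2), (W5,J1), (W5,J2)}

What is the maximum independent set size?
Maximum independent set = 5

By König's theorem:
- Min vertex cover = Max matching = 3
- Max independent set = Total vertices - Min vertex cover
- Max independent set = 8 - 3 = 5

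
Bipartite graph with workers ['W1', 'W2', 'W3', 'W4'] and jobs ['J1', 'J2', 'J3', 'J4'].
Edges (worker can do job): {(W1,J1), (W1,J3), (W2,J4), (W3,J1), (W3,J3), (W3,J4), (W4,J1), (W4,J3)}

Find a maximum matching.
Matching: {(W1,J1), (W3,J4), (W4,J3)}

Maximum matching (size 3):
  W1 → J1
  W3 → J4
  W4 → J3

Each worker is assigned to at most one job, and each job to at most one worker.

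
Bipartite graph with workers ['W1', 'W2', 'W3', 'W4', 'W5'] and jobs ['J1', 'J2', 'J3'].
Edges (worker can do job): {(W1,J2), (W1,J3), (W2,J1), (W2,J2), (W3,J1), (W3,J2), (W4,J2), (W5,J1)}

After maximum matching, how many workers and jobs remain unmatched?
Unmatched: 2 workers, 0 jobs

Maximum matching size: 3
Workers: 5 total, 3 matched, 2 unmatched
Jobs: 3 total, 3 matched, 0 unmatched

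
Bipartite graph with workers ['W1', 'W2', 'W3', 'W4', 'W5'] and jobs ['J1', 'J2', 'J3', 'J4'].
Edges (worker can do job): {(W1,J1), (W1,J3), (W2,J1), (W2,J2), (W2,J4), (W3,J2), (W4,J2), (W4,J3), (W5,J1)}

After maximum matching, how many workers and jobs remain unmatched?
Unmatched: 1 workers, 0 jobs

Maximum matching size: 4
Workers: 5 total, 4 matched, 1 unmatched
Jobs: 4 total, 4 matched, 0 unmatched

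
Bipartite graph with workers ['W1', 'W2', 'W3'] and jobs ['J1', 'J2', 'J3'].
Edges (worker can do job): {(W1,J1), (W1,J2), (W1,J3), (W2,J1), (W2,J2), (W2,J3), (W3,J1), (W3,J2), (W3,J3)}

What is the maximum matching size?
Maximum matching size = 3

Maximum matching: {(W1,J1), (W2,J3), (W3,J2)}
Size: 3

This assigns 3 workers to 3 distinct jobs.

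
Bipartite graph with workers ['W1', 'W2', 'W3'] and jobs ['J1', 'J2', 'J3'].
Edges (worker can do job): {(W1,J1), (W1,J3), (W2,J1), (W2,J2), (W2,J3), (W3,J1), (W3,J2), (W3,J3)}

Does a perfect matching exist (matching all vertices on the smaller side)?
Yes, perfect matching exists (size 3)

Perfect matching: {(W1,J3), (W2,J1), (W3,J2)}
All 3 vertices on the smaller side are matched.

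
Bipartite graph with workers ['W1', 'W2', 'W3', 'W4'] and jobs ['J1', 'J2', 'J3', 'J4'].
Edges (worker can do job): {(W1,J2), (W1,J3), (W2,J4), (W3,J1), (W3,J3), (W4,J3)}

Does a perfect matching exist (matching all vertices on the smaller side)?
Yes, perfect matching exists (size 4)

Perfect matching: {(W1,J2), (W2,J4), (W3,J1), (W4,J3)}
All 4 vertices on the smaller side are matched.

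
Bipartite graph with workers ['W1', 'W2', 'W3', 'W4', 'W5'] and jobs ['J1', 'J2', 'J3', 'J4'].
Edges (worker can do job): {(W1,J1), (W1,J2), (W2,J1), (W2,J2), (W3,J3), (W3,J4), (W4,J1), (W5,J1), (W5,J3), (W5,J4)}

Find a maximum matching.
Matching: {(W1,J2), (W3,J4), (W4,J1), (W5,J3)}

Maximum matching (size 4):
  W1 → J2
  W3 → J4
  W4 → J1
  W5 → J3

Each worker is assigned to at most one job, and each job to at most one worker.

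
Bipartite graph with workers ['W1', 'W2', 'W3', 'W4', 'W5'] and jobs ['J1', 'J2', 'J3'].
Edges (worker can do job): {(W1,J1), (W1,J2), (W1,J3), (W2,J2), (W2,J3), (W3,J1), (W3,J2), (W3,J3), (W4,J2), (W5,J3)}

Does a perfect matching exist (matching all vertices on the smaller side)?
Yes, perfect matching exists (size 3)

Perfect matching: {(W1,J1), (W3,J3), (W4,J2)}
All 3 vertices on the smaller side are matched.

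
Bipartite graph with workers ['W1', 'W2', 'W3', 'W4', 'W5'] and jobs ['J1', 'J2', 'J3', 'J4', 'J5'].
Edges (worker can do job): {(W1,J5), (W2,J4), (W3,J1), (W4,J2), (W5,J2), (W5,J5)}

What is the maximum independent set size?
Maximum independent set = 6

By König's theorem:
- Min vertex cover = Max matching = 4
- Max independent set = Total vertices - Min vertex cover
- Max independent set = 10 - 4 = 6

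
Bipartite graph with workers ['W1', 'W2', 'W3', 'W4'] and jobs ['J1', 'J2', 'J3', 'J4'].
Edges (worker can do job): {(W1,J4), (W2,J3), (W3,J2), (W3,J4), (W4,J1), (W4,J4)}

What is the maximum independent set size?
Maximum independent set = 4

By König's theorem:
- Min vertex cover = Max matching = 4
- Max independent set = Total vertices - Min vertex cover
- Max independent set = 8 - 4 = 4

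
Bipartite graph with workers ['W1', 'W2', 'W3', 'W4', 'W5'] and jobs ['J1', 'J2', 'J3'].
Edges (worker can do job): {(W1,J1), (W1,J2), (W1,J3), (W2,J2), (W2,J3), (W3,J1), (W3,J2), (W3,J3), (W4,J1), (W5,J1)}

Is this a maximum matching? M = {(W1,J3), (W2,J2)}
No, size 2 is not maximum

Proposed matching has size 2.
Maximum matching size for this graph: 3.

This is NOT maximum - can be improved to size 3.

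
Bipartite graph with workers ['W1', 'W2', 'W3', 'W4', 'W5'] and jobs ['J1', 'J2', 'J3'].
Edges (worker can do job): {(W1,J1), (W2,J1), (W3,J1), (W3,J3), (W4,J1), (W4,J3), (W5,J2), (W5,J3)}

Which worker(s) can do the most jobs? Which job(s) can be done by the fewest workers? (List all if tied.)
Most versatile: W3, W4, W5 (2 jobs); Least covered: J2 (1 workers)

Worker degrees (jobs they can do): W1:1, W2:1, W3:2, W4:2, W5:2
Job degrees (workers who can do it): J1:4, J2:1, J3:3

Maximum worker degree is 2, achieved by: W3, W4, W5
Minimum job degree is 1, achieved by: J2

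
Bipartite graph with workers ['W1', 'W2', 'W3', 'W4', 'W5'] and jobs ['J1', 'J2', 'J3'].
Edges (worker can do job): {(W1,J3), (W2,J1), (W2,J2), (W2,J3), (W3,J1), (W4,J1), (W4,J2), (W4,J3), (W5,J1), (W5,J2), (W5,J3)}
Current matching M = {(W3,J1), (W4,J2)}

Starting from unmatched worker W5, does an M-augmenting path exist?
Yes: W5 → J3

An M-augmenting path alternates non-matching / matching edges, starting and ending at unmatched vertices.
Path: W5 → J3
(J3 is unmatched in M, so the path is augmenting.)
Flipping edges along this path would increase |M| from 2 to 3.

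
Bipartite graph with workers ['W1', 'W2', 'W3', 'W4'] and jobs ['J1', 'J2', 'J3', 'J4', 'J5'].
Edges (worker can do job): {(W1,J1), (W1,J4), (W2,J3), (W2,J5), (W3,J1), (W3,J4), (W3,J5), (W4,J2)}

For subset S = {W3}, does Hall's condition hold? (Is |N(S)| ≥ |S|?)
Yes: |N(S)| = 3, |S| = 1

Subset S = {W3}
Neighbors N(S) = {J1, J4, J5}

|N(S)| = 3, |S| = 1
Hall's condition: |N(S)| ≥ |S| is satisfied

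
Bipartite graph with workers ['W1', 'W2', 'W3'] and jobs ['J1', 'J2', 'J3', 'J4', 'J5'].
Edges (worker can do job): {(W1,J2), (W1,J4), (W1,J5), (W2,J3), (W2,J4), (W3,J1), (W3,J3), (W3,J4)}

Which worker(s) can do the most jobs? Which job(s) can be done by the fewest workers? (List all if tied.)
Most versatile: W1, W3 (3 jobs); Least covered: J1, J2, J5 (1 workers)

Worker degrees (jobs they can do): W1:3, W2:2, W3:3
Job degrees (workers who can do it): J1:1, J2:1, J3:2, J4:3, J5:1

Maximum worker degree is 3, achieved by: W1, W3
Minimum job degree is 1, achieved by: J1, J2, J5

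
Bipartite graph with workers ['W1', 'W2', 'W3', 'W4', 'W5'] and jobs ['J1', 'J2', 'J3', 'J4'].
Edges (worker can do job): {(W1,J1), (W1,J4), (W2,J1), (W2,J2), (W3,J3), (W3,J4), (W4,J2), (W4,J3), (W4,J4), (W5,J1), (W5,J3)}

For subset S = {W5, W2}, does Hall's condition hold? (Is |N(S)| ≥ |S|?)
Yes: |N(S)| = 3, |S| = 2

Subset S = {W5, W2}
Neighbors N(S) = {J1, J2, J3}

|N(S)| = 3, |S| = 2
Hall's condition: |N(S)| ≥ |S| is satisfied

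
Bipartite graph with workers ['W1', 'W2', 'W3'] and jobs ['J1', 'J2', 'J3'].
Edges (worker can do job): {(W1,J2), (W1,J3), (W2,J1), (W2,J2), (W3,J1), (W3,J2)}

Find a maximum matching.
Matching: {(W1,J3), (W2,J2), (W3,J1)}

Maximum matching (size 3):
  W1 → J3
  W2 → J2
  W3 → J1

Each worker is assigned to at most one job, and each job to at most one worker.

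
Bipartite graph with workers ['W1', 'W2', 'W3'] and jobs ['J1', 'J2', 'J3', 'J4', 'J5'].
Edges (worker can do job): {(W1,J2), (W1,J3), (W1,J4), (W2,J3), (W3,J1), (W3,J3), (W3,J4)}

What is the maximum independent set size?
Maximum independent set = 5

By König's theorem:
- Min vertex cover = Max matching = 3
- Max independent set = Total vertices - Min vertex cover
- Max independent set = 8 - 3 = 5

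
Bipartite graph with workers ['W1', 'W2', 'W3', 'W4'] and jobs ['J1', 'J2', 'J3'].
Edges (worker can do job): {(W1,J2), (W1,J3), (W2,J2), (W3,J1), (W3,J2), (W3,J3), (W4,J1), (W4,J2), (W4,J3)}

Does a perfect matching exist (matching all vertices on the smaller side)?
Yes, perfect matching exists (size 3)

Perfect matching: {(W1,J2), (W3,J3), (W4,J1)}
All 3 vertices on the smaller side are matched.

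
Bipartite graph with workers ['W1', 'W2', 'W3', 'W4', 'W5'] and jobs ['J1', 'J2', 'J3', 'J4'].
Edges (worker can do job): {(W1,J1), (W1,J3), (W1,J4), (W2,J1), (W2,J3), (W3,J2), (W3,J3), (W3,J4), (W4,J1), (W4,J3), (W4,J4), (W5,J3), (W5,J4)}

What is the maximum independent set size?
Maximum independent set = 5

By König's theorem:
- Min vertex cover = Max matching = 4
- Max independent set = Total vertices - Min vertex cover
- Max independent set = 9 - 4 = 5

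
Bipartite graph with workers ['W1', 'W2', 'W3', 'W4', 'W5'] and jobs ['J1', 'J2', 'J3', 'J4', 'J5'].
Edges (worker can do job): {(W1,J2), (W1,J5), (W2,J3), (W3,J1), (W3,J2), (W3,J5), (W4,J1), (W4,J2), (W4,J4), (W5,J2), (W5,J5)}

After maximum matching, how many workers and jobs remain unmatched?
Unmatched: 0 workers, 0 jobs

Maximum matching size: 5
Workers: 5 total, 5 matched, 0 unmatched
Jobs: 5 total, 5 matched, 0 unmatched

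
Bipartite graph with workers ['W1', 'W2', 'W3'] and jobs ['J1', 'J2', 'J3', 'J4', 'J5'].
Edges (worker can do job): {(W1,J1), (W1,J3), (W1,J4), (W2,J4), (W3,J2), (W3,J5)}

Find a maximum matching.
Matching: {(W1,J3), (W2,J4), (W3,J2)}

Maximum matching (size 3):
  W1 → J3
  W2 → J4
  W3 → J2

Each worker is assigned to at most one job, and each job to at most one worker.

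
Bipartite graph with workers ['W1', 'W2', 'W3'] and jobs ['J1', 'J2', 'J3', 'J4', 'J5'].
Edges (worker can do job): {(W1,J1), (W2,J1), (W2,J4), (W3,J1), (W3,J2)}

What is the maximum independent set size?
Maximum independent set = 5

By König's theorem:
- Min vertex cover = Max matching = 3
- Max independent set = Total vertices - Min vertex cover
- Max independent set = 8 - 3 = 5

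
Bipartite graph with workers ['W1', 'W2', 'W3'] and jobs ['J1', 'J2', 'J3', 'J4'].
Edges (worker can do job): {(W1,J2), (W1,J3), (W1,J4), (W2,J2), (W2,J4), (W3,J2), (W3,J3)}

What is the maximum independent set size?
Maximum independent set = 4

By König's theorem:
- Min vertex cover = Max matching = 3
- Max independent set = Total vertices - Min vertex cover
- Max independent set = 7 - 3 = 4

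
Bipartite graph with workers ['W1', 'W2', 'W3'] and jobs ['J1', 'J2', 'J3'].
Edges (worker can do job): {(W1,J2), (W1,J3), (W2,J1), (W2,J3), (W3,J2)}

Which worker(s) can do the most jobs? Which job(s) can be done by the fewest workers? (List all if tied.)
Most versatile: W1, W2 (2 jobs); Least covered: J1 (1 workers)

Worker degrees (jobs they can do): W1:2, W2:2, W3:1
Job degrees (workers who can do it): J1:1, J2:2, J3:2

Maximum worker degree is 2, achieved by: W1, W2
Minimum job degree is 1, achieved by: J1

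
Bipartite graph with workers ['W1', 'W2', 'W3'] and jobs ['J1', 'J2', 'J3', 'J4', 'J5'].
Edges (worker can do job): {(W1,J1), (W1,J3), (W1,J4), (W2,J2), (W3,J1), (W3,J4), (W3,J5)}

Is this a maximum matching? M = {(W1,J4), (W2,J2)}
No, size 2 is not maximum

Proposed matching has size 2.
Maximum matching size for this graph: 3.

This is NOT maximum - can be improved to size 3.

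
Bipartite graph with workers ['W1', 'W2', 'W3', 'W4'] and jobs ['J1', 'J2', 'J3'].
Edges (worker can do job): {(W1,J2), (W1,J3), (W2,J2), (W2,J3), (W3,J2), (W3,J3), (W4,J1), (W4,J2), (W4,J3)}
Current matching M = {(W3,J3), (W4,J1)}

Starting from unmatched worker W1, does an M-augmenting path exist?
Yes: W1 → J2

An M-augmenting path alternates non-matching / matching edges, starting and ending at unmatched vertices.
Path: W1 → J2
(J2 is unmatched in M, so the path is augmenting.)
Flipping edges along this path would increase |M| from 2 to 3.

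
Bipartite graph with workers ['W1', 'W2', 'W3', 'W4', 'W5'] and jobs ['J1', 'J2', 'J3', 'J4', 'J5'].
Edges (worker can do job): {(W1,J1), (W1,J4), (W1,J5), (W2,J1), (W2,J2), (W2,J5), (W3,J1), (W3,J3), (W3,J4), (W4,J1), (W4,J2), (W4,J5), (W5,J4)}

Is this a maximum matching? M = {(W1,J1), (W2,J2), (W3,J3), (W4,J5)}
No, size 4 is not maximum

Proposed matching has size 4.
Maximum matching size for this graph: 5.

This is NOT maximum - can be improved to size 5.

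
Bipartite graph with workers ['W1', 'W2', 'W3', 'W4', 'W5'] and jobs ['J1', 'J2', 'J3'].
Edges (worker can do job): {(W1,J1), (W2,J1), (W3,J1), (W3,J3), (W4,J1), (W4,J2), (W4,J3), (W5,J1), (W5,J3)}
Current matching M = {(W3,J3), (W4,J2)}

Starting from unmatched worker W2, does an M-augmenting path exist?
Yes: W2 → J1

An M-augmenting path alternates non-matching / matching edges, starting and ending at unmatched vertices.
Path: W2 → J1
(J1 is unmatched in M, so the path is augmenting.)
Flipping edges along this path would increase |M| from 2 to 3.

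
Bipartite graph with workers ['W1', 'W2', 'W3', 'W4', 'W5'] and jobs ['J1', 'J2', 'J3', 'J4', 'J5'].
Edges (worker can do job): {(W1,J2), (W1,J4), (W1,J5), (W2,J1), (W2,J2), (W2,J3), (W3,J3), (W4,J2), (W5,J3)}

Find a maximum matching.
Matching: {(W1,J4), (W2,J1), (W3,J3), (W4,J2)}

Maximum matching (size 4):
  W1 → J4
  W2 → J1
  W3 → J3
  W4 → J2

Each worker is assigned to at most one job, and each job to at most one worker.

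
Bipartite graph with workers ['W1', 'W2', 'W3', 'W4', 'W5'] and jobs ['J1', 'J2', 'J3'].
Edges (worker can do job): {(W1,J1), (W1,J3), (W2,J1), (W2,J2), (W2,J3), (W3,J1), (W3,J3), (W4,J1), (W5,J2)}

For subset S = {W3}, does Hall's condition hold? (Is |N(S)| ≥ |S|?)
Yes: |N(S)| = 2, |S| = 1

Subset S = {W3}
Neighbors N(S) = {J1, J3}

|N(S)| = 2, |S| = 1
Hall's condition: |N(S)| ≥ |S| is satisfied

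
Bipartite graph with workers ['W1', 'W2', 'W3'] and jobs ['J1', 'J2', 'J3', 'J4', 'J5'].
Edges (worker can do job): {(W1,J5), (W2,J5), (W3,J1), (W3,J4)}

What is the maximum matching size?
Maximum matching size = 2

Maximum matching: {(W1,J5), (W3,J1)}
Size: 2

This assigns 2 workers to 2 distinct jobs.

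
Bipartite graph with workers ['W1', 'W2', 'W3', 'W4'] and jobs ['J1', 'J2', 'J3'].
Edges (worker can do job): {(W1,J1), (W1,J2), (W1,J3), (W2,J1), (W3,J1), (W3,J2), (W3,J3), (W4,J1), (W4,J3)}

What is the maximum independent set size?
Maximum independent set = 4

By König's theorem:
- Min vertex cover = Max matching = 3
- Max independent set = Total vertices - Min vertex cover
- Max independent set = 7 - 3 = 4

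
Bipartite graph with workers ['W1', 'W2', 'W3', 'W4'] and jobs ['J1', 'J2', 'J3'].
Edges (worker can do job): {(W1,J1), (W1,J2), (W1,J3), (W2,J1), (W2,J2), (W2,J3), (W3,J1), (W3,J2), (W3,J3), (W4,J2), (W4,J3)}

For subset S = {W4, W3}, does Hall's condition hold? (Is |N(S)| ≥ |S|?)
Yes: |N(S)| = 3, |S| = 2

Subset S = {W4, W3}
Neighbors N(S) = {J1, J2, J3}

|N(S)| = 3, |S| = 2
Hall's condition: |N(S)| ≥ |S| is satisfied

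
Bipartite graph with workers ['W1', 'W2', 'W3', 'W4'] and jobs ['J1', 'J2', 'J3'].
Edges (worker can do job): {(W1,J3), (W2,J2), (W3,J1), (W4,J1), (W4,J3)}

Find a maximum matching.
Matching: {(W1,J3), (W2,J2), (W4,J1)}

Maximum matching (size 3):
  W1 → J3
  W2 → J2
  W4 → J1

Each worker is assigned to at most one job, and each job to at most one worker.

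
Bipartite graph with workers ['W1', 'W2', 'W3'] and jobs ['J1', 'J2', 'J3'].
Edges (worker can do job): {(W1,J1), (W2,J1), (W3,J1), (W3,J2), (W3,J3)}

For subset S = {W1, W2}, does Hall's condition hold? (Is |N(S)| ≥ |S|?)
No: |N(S)| = 1, |S| = 2

Subset S = {W1, W2}
Neighbors N(S) = {J1}

|N(S)| = 1, |S| = 2
Hall's condition: |N(S)| ≥ |S| is NOT satisfied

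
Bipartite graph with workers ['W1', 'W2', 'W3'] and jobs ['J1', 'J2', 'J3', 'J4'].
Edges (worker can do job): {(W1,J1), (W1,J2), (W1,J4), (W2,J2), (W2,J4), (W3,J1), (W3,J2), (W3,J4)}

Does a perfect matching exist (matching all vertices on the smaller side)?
Yes, perfect matching exists (size 3)

Perfect matching: {(W1,J4), (W2,J2), (W3,J1)}
All 3 vertices on the smaller side are matched.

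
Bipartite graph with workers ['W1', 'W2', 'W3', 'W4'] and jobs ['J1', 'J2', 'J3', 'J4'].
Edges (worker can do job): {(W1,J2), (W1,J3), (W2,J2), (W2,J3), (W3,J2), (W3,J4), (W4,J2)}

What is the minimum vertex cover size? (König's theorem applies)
Minimum vertex cover size = 3

By König's theorem: in bipartite graphs,
min vertex cover = max matching = 3

Maximum matching has size 3, so minimum vertex cover also has size 3.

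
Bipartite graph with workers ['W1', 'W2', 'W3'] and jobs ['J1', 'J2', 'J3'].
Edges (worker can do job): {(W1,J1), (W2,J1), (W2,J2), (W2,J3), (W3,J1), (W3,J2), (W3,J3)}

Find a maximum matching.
Matching: {(W1,J1), (W2,J3), (W3,J2)}

Maximum matching (size 3):
  W1 → J1
  W2 → J3
  W3 → J2

Each worker is assigned to at most one job, and each job to at most one worker.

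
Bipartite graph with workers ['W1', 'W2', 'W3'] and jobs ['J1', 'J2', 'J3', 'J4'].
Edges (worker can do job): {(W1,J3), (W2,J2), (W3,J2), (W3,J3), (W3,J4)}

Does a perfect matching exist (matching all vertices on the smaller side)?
Yes, perfect matching exists (size 3)

Perfect matching: {(W1,J3), (W2,J2), (W3,J4)}
All 3 vertices on the smaller side are matched.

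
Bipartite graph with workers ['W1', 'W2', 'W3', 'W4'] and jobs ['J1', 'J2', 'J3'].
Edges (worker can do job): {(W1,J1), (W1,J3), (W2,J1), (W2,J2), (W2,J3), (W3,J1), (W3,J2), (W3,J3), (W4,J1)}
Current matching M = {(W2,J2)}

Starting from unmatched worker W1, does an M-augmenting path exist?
Yes: W1 → J1

An M-augmenting path alternates non-matching / matching edges, starting and ending at unmatched vertices.
Path: W1 → J1
(J1 is unmatched in M, so the path is augmenting.)
Flipping edges along this path would increase |M| from 1 to 2.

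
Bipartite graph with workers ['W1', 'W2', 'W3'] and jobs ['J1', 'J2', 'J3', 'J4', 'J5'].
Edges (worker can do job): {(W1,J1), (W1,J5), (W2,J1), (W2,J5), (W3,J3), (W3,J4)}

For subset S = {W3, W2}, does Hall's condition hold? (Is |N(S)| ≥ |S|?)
Yes: |N(S)| = 4, |S| = 2

Subset S = {W3, W2}
Neighbors N(S) = {J1, J3, J4, J5}

|N(S)| = 4, |S| = 2
Hall's condition: |N(S)| ≥ |S| is satisfied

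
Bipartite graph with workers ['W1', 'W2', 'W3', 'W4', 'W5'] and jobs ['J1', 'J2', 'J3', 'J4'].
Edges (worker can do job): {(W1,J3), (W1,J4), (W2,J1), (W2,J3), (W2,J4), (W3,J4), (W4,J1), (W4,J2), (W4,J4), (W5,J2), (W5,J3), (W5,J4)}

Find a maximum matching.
Matching: {(W1,J3), (W3,J4), (W4,J1), (W5,J2)}

Maximum matching (size 4):
  W1 → J3
  W3 → J4
  W4 → J1
  W5 → J2

Each worker is assigned to at most one job, and each job to at most one worker.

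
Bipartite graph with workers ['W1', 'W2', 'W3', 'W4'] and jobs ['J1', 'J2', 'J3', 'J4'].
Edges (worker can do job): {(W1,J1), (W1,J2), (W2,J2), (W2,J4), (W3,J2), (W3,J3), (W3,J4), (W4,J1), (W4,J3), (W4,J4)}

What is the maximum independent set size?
Maximum independent set = 4

By König's theorem:
- Min vertex cover = Max matching = 4
- Max independent set = Total vertices - Min vertex cover
- Max independent set = 8 - 4 = 4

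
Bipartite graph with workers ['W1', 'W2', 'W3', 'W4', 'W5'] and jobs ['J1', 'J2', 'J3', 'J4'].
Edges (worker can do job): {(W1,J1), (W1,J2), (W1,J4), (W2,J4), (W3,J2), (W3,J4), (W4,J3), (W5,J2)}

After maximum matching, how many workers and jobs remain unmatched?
Unmatched: 1 workers, 0 jobs

Maximum matching size: 4
Workers: 5 total, 4 matched, 1 unmatched
Jobs: 4 total, 4 matched, 0 unmatched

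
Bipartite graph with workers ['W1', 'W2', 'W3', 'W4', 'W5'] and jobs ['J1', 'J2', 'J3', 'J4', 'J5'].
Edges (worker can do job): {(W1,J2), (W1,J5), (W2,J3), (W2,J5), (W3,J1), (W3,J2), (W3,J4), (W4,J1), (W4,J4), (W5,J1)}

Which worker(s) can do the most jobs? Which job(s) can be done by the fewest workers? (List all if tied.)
Most versatile: W3 (3 jobs); Least covered: J3 (1 workers)

Worker degrees (jobs they can do): W1:2, W2:2, W3:3, W4:2, W5:1
Job degrees (workers who can do it): J1:3, J2:2, J3:1, J4:2, J5:2

Maximum worker degree is 3, achieved by: W3
Minimum job degree is 1, achieved by: J3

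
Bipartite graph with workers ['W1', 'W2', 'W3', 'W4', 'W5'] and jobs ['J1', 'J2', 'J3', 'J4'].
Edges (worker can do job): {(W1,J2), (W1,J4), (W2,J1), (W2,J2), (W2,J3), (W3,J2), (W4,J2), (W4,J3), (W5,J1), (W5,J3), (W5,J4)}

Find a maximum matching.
Matching: {(W1,J4), (W2,J1), (W3,J2), (W5,J3)}

Maximum matching (size 4):
  W1 → J4
  W2 → J1
  W3 → J2
  W5 → J3

Each worker is assigned to at most one job, and each job to at most one worker.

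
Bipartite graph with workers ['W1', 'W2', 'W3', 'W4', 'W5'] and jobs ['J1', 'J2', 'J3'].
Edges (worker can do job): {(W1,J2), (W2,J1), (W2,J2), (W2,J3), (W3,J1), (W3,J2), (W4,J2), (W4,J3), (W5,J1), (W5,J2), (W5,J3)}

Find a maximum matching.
Matching: {(W3,J2), (W4,J3), (W5,J1)}

Maximum matching (size 3):
  W3 → J2
  W4 → J3
  W5 → J1

Each worker is assigned to at most one job, and each job to at most one worker.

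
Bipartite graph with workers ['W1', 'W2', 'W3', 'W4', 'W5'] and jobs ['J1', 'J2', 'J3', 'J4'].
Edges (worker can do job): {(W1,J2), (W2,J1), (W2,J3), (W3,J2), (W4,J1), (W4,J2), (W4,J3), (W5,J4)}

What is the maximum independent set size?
Maximum independent set = 5

By König's theorem:
- Min vertex cover = Max matching = 4
- Max independent set = Total vertices - Min vertex cover
- Max independent set = 9 - 4 = 5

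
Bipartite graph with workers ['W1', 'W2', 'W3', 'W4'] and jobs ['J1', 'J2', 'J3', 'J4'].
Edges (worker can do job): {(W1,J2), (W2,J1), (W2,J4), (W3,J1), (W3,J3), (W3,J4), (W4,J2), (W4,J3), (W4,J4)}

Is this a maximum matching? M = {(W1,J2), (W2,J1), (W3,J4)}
No, size 3 is not maximum

Proposed matching has size 3.
Maximum matching size for this graph: 4.

This is NOT maximum - can be improved to size 4.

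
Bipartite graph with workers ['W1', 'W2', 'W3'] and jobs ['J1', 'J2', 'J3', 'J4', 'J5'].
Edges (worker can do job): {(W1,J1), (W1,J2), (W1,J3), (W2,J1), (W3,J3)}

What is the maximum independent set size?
Maximum independent set = 5

By König's theorem:
- Min vertex cover = Max matching = 3
- Max independent set = Total vertices - Min vertex cover
- Max independent set = 8 - 3 = 5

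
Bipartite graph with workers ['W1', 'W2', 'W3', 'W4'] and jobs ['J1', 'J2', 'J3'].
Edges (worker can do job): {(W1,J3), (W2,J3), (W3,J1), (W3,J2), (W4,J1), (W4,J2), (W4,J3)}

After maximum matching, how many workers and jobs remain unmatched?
Unmatched: 1 workers, 0 jobs

Maximum matching size: 3
Workers: 4 total, 3 matched, 1 unmatched
Jobs: 3 total, 3 matched, 0 unmatched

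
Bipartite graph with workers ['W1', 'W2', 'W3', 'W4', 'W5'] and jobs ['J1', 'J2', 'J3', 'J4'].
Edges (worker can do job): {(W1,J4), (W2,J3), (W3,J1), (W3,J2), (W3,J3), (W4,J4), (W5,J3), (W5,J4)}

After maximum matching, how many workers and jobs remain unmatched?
Unmatched: 2 workers, 1 jobs

Maximum matching size: 3
Workers: 5 total, 3 matched, 2 unmatched
Jobs: 4 total, 3 matched, 1 unmatched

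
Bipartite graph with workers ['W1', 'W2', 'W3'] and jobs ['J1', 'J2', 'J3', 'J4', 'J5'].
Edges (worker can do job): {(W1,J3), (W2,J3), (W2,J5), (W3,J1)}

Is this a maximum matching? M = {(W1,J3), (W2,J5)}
No, size 2 is not maximum

Proposed matching has size 2.
Maximum matching size for this graph: 3.

This is NOT maximum - can be improved to size 3.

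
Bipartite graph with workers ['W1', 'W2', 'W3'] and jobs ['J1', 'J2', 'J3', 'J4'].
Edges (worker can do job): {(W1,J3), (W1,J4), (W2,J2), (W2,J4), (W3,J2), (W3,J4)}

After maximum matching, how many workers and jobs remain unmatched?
Unmatched: 0 workers, 1 jobs

Maximum matching size: 3
Workers: 3 total, 3 matched, 0 unmatched
Jobs: 4 total, 3 matched, 1 unmatched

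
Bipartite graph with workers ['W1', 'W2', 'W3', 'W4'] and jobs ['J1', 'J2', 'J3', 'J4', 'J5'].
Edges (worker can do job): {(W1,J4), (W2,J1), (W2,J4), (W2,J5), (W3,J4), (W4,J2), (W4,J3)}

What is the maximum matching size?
Maximum matching size = 3

Maximum matching: {(W2,J5), (W3,J4), (W4,J2)}
Size: 3

This assigns 3 workers to 3 distinct jobs.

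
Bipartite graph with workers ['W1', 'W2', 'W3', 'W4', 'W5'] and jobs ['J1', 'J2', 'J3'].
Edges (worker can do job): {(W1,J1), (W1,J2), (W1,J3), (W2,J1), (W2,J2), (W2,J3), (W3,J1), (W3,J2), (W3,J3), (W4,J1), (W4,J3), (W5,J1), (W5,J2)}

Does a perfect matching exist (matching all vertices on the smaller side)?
Yes, perfect matching exists (size 3)

Perfect matching: {(W3,J1), (W4,J3), (W5,J2)}
All 3 vertices on the smaller side are matched.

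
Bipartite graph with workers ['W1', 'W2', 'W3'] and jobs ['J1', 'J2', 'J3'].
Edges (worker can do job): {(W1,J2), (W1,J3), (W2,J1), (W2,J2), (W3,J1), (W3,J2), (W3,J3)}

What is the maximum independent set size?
Maximum independent set = 3

By König's theorem:
- Min vertex cover = Max matching = 3
- Max independent set = Total vertices - Min vertex cover
- Max independent set = 6 - 3 = 3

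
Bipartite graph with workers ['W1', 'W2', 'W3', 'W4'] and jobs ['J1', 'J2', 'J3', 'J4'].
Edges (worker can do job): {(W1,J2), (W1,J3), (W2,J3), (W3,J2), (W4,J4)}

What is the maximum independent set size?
Maximum independent set = 5

By König's theorem:
- Min vertex cover = Max matching = 3
- Max independent set = Total vertices - Min vertex cover
- Max independent set = 8 - 3 = 5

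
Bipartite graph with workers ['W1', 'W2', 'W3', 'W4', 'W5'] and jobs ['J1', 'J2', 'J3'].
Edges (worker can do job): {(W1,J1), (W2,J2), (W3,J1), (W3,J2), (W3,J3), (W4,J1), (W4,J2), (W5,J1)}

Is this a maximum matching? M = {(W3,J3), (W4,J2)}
No, size 2 is not maximum

Proposed matching has size 2.
Maximum matching size for this graph: 3.

This is NOT maximum - can be improved to size 3.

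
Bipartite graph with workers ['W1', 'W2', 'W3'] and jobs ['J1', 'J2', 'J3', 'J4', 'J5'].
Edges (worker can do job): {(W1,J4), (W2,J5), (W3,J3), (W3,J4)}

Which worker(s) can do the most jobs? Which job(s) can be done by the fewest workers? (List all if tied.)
Most versatile: W3 (2 jobs); Least covered: J1, J2 (0 workers)

Worker degrees (jobs they can do): W1:1, W2:1, W3:2
Job degrees (workers who can do it): J1:0, J2:0, J3:1, J4:2, J5:1

Maximum worker degree is 2, achieved by: W3
Minimum job degree is 0, achieved by: J1, J2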